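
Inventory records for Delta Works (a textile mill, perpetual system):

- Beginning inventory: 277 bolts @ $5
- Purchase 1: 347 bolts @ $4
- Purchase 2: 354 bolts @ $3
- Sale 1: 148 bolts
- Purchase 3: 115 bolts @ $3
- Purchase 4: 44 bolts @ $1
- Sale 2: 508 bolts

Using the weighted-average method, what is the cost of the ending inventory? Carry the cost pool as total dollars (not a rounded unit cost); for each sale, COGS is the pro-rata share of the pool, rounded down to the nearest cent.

Ending inventory = $1,772.10

After Beginning: 277 on hand, pool $1,385.00 (≈ $5.0000 each)
After Purchase 1: 624 on hand, pool $2,773.00 (≈ $4.4439 each)
After Purchase 2: 978 on hand, pool $3,835.00 (≈ $3.9213 each)
Sale 1, sell 148: 148/978 × $3,835.00 → $580.34
After Purchase 3: 945 on hand, pool $3,599.66 (≈ $3.8092 each)
After Purchase 4: 989 on hand, pool $3,643.66 (≈ $3.6842 each)
Sale 2, sell 508: 508/989 × $3,643.66 → $1,871.56
Total COGS = $580.34 + $1,871.56 = $2,451.90
Ending inventory (cost pool remaining) = $1,772.10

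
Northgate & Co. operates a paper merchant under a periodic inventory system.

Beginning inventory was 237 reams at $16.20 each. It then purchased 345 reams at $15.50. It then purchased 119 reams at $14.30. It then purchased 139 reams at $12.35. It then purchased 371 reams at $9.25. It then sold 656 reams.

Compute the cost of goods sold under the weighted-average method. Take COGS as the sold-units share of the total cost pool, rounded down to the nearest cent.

COGS = $8,687.26

Sale 1, sell 656: 656/1211 × $16,037.00 → $8,687.26
Ending inventory (cost pool remaining) = $7,349.74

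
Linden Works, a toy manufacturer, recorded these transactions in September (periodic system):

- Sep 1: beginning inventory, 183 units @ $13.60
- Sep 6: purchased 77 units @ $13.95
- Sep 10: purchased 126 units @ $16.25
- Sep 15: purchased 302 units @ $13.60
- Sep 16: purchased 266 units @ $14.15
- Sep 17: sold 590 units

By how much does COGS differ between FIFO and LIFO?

$156.25

FIFO COGS: 183 @ $13.60 + 77 @ $13.95 + 126 @ $16.25 + 204 @ $13.60 = $8,384.85
LIFO COGS: 266 @ $14.15 + 302 @ $13.60 + 22 @ $16.25 = $8,228.60
Difference = |$8,384.85 − $8,228.60| = $156.25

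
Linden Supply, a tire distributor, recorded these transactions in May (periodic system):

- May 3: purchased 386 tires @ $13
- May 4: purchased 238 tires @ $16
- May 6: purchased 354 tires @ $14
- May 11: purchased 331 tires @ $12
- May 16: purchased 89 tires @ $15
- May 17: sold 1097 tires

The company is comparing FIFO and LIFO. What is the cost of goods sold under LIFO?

COGS = $15,176

FIFO COGS: 386 @ $13 + 238 @ $16 + 354 @ $14 + 119 @ $12 = $15,210
LIFO COGS: 89 @ $15 + 331 @ $12 + 354 @ $14 + 238 @ $16 + 85 @ $13 = $15,176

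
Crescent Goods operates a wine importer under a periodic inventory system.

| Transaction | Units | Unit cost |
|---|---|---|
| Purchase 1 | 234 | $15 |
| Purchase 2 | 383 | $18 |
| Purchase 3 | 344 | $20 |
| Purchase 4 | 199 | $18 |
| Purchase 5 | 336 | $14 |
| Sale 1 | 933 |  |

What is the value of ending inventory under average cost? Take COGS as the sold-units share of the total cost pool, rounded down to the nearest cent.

Ending inventory = $9,622.94

Sale 1, sell 933: 933/1496 × $25,570.00 → $15,947.06
Ending inventory (cost pool remaining) = $9,622.94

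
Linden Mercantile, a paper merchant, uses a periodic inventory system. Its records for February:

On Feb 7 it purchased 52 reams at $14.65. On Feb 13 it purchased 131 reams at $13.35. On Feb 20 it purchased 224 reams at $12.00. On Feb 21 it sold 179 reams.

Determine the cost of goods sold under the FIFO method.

Feb 21, 179 sold [FIFO — oldest first]: 52 @ $14.65 + 127 @ $13.35 = $2,457.25
Ending inventory: 4 @ $13.35 + 224 @ $12.00 = $2,741.40
Check: goods available $5,198.65 = COGS $2,457.25 + ending $2,741.40

COGS = $2,457.25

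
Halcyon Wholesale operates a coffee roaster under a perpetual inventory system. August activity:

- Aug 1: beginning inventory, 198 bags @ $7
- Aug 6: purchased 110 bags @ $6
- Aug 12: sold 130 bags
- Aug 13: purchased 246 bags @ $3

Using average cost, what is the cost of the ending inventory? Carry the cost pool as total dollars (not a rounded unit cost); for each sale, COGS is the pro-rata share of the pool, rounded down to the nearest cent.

After Aug 1: 198 on hand, pool $1,386.00 (≈ $7.0000 each)
After Aug 6: 308 on hand, pool $2,046.00 (≈ $6.6429 each)
Aug 12, sell 130: 130/308 × $2,046.00 → $863.57
After Aug 13: 424 on hand, pool $1,920.43 (≈ $4.5293 each)
Ending inventory (cost pool remaining) = $1,920.43
Check: goods available $2,784.00 = COGS $863.57 + ending $1,920.43

Ending inventory = $1,920.43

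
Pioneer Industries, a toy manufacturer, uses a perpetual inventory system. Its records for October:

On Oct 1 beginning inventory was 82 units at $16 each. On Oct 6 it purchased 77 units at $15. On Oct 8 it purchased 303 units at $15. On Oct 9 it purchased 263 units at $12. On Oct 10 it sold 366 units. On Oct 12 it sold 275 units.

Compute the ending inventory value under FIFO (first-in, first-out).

Ending inventory = $1,008

Oct 10, 366 sold [FIFO — oldest first]: 82 @ $16 + 77 @ $15 + 207 @ $15 = $5,572
Oct 12, 275 sold [FIFO — oldest first]: 96 @ $15 + 179 @ $12 = $3,588
Total COGS = $5,572 + $3,588 = $9,160
Ending inventory: 84 @ $12 = $1,008
Check: goods available $10,168 = COGS $9,160 + ending $1,008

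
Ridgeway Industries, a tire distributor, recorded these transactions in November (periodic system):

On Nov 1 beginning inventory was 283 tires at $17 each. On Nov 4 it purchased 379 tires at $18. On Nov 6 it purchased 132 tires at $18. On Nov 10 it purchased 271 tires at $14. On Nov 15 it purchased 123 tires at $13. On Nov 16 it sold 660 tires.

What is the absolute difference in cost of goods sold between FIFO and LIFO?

$1,416

FIFO COGS: 283 @ $17 + 377 @ $18 = $11,597
LIFO COGS: 123 @ $13 + 271 @ $14 + 132 @ $18 + 134 @ $18 = $10,181
Difference = |$11,597 − $10,181| = $1,416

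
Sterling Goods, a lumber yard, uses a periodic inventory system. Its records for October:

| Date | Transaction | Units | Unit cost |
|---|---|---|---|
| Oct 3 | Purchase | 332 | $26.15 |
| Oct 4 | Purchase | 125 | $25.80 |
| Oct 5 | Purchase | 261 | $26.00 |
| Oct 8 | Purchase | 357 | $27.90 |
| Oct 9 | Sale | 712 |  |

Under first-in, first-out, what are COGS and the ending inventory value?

Oct 9, 712 sold [FIFO — oldest first]: 332 @ $26.15 + 125 @ $25.80 + 255 @ $26.00 = $18,536.80
Ending inventory: 6 @ $26.00 + 357 @ $27.90 = $10,116.30
Check: goods available $28,653.10 = COGS $18,536.80 + ending $10,116.30

COGS = $18,536.80; ending inventory = $10,116.30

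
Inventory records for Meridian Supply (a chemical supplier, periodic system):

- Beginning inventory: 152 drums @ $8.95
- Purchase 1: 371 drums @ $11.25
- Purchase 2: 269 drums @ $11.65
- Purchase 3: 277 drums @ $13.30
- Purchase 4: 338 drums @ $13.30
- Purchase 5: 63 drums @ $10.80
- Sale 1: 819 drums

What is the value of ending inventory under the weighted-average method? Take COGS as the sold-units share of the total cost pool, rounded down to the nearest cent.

Ending inventory = $7,762.36

Sale 1, sell 819: 819/1470 × $17,527.90 → $9,765.54
Ending inventory (cost pool remaining) = $7,762.36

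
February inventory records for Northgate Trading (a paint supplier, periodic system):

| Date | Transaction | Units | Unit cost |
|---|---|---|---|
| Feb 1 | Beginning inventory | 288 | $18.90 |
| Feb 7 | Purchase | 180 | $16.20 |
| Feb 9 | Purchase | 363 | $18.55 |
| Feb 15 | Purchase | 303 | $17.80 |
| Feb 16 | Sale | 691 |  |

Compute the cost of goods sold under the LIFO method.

COGS = $12,532.05

Feb 16, 691 sold [LIFO — newest first]: 303 @ $17.80 + 363 @ $18.55 + 25 @ $16.20 = $12,532.05
Ending inventory: 288 @ $18.90 + 155 @ $16.20 = $7,954.20
Check: goods available $20,486.25 = COGS $12,532.05 + ending $7,954.20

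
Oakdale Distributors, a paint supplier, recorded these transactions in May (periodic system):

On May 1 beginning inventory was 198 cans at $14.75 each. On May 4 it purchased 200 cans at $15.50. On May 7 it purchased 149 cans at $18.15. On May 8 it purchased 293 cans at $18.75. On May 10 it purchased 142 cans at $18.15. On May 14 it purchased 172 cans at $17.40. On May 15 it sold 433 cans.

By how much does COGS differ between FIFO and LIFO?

FIFO COGS: 198 @ $14.75 + 200 @ $15.50 + 35 @ $18.15 = $6,655.75
LIFO COGS: 172 @ $17.40 + 142 @ $18.15 + 119 @ $18.75 = $7,801.35
Difference = |$6,655.75 − $7,801.35| = $1,145.60

$1,145.60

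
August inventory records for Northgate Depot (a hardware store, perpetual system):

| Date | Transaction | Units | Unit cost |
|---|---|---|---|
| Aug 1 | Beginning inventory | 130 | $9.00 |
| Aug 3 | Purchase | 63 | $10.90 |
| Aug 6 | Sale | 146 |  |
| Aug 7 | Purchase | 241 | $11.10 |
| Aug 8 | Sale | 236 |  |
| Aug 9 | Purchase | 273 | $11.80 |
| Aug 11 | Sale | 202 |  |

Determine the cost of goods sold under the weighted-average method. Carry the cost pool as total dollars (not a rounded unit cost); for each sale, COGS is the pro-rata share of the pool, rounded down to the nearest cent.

After Aug 1: 130 on hand, pool $1,170.00 (≈ $9.0000 each)
After Aug 3: 193 on hand, pool $1,856.70 (≈ $9.6202 each)
Aug 6, sell 146: 146/193 × $1,856.70 → $1,404.55
After Aug 7: 288 on hand, pool $3,127.25 (≈ $10.8585 each)
Aug 8, sell 236: 236/288 × $3,127.25 → $2,562.60
After Aug 9: 325 on hand, pool $3,786.05 (≈ $11.6494 each)
Aug 11, sell 202: 202/325 × $3,786.05 → $2,353.17
Total COGS = $1,404.55 + $2,562.60 + $2,353.17 = $6,320.32
Ending inventory (cost pool remaining) = $1,432.88

COGS = $6,320.32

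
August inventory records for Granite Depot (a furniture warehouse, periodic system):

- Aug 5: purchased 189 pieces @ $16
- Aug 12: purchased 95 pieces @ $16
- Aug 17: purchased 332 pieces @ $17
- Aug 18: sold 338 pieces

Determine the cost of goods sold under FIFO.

COGS = $5,462

Aug 18, 338 sold [FIFO — oldest first]: 189 @ $16 + 95 @ $16 + 54 @ $17 = $5,462
Ending inventory: 278 @ $17 = $4,726
Check: goods available $10,188 = COGS $5,462 + ending $4,726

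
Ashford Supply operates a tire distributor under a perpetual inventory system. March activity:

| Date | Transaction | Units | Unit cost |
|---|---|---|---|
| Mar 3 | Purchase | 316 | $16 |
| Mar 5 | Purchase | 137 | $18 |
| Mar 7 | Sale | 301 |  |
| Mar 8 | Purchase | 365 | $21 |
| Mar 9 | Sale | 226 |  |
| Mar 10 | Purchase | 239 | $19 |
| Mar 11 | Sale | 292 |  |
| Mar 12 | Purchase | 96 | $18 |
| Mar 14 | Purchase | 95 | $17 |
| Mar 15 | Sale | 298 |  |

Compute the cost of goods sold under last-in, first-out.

Mar 7, 301 sold [LIFO — newest first]: 137 @ $18 + 164 @ $16 = $5,090
Mar 9, 226 sold [LIFO — newest first]: 226 @ $21 = $4,746
Mar 11, 292 sold [LIFO — newest first]: 239 @ $19 + 53 @ $21 = $5,654
Mar 15, 298 sold [LIFO — newest first]: 95 @ $17 + 96 @ $18 + 86 @ $21 + 21 @ $16 = $5,485
Total COGS = $5,090 + $4,746 + $5,654 + $5,485 = $20,975
Ending inventory: 131 @ $16 = $2,096
Check: goods available $23,071 = COGS $20,975 + ending $2,096

COGS = $20,975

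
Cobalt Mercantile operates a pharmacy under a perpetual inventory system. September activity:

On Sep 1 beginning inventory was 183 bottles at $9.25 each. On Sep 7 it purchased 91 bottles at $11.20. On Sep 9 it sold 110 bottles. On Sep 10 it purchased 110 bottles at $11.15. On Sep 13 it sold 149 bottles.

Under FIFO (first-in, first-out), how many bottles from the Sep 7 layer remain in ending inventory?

Sep 9, 110 sold [FIFO — oldest first]: 110 @ $9.25 = $1,017.50
Sep 13, 149 sold [FIFO — oldest first]: 73 @ $9.25 + 76 @ $11.20 = $1,526.45
Total COGS = $1,017.50 + $1,526.45 = $2,543.95
Ending inventory: 15 @ $11.20 + 110 @ $11.15 = $1,394.50

15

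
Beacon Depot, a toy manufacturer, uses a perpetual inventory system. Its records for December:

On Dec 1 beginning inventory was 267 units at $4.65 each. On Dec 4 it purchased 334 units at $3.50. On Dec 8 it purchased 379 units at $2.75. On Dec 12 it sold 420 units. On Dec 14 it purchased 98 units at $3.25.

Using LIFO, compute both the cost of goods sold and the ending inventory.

COGS = $1,185.75; ending inventory = $2,585.55

Dec 12, 420 sold [LIFO — newest first]: 379 @ $2.75 + 41 @ $3.50 = $1,185.75
Ending inventory: 267 @ $4.65 + 293 @ $3.50 + 98 @ $3.25 = $2,585.55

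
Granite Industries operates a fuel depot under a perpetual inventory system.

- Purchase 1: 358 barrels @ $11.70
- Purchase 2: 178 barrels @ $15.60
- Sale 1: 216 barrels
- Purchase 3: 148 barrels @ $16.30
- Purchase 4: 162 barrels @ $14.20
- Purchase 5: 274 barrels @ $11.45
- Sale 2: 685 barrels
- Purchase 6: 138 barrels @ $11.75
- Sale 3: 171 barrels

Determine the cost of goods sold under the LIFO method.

Sale 1 (216) [LIFO — newest first]: 178 @ $15.60 + 38 @ $11.70 = $3,221.40
Sale 2 (685) [LIFO — newest first]: 274 @ $11.45 + 162 @ $14.20 + 148 @ $16.30 + 101 @ $11.70 = $9,031.80
Sale 3 (171) [LIFO — newest first]: 138 @ $11.75 + 33 @ $11.70 = $2,007.60
Total COGS = $3,221.40 + $9,031.80 + $2,007.60 = $14,260.80
Ending inventory: 186 @ $11.70 = $2,176.20

COGS = $14,260.80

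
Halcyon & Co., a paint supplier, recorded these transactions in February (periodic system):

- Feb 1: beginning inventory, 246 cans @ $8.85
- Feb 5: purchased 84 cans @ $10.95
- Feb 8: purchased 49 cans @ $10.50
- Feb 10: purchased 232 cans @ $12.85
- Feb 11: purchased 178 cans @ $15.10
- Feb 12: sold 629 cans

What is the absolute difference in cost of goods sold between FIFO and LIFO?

FIFO COGS: 246 @ $8.85 + 84 @ $10.95 + 49 @ $10.50 + 232 @ $12.85 + 18 @ $15.10 = $6,864.40
LIFO COGS: 178 @ $15.10 + 232 @ $12.85 + 49 @ $10.50 + 84 @ $10.95 + 86 @ $8.85 = $7,864.40
Difference = |$6,864.40 − $7,864.40| = $1,000.00

$1,000.00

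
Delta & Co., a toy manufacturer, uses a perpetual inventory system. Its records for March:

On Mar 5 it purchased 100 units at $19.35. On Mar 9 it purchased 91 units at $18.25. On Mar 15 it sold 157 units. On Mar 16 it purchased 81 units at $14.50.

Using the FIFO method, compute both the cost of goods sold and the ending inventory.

Mar 15, 157 sold [FIFO — oldest first]: 100 @ $19.35 + 57 @ $18.25 = $2,975.25
Ending inventory: 34 @ $18.25 + 81 @ $14.50 = $1,795.00

COGS = $2,975.25; ending inventory = $1,795.00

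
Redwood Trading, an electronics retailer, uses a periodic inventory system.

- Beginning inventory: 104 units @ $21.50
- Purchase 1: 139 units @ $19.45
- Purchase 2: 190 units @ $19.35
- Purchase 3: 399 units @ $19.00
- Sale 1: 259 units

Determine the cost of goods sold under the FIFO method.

Sale 1 (259) [FIFO — oldest first]: 104 @ $21.50 + 139 @ $19.45 + 16 @ $19.35 = $5,249.15
Ending inventory: 174 @ $19.35 + 399 @ $19.00 = $10,947.90

COGS = $5,249.15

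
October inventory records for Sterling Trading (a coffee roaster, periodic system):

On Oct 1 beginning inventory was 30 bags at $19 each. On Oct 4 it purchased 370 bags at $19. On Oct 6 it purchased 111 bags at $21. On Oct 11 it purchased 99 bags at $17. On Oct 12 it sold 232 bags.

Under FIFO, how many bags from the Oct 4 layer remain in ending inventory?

Oct 12, 232 sold [FIFO — oldest first]: 30 @ $19 + 202 @ $19 = $4,408
Ending inventory: 168 @ $19 + 111 @ $21 + 99 @ $17 = $7,206

168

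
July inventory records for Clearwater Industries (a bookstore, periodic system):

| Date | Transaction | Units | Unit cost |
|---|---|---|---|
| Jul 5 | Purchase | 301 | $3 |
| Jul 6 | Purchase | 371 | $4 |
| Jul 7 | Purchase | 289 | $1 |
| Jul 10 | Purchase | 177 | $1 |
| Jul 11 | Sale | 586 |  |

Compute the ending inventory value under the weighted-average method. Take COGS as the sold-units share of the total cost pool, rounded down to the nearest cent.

Jul 11, sell 586: 586/1138 × $2,853.00 → $1,469.11
Ending inventory (cost pool remaining) = $1,383.89

Ending inventory = $1,383.89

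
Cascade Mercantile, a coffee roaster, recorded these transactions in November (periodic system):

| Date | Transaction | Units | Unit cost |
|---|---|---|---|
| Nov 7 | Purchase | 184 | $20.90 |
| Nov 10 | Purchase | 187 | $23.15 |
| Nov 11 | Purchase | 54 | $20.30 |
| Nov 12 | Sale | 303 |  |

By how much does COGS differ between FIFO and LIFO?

FIFO COGS: 184 @ $20.90 + 119 @ $23.15 = $6,600.45
LIFO COGS: 54 @ $20.30 + 187 @ $23.15 + 62 @ $20.90 = $6,721.05
Difference = |$6,600.45 − $6,721.05| = $120.60

$120.60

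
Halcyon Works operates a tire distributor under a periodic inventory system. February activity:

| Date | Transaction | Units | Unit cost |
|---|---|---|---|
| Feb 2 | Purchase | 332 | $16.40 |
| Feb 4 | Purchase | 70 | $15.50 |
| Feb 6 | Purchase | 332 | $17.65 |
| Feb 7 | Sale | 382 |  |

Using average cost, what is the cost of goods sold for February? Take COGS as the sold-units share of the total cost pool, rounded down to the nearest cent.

COGS = $6,447.99

Feb 7, sell 382: 382/734 × $12,389.60 → $6,447.99
Ending inventory (cost pool remaining) = $5,941.61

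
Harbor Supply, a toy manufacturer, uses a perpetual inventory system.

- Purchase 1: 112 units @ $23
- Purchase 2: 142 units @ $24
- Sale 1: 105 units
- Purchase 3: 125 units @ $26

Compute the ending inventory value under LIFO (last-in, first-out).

Ending inventory = $6,714

Sale 1 (105) [LIFO — newest first]: 105 @ $24 = $2,520
Ending inventory: 112 @ $23 + 37 @ $24 + 125 @ $26 = $6,714
Check: goods available $9,234 = COGS $2,520 + ending $6,714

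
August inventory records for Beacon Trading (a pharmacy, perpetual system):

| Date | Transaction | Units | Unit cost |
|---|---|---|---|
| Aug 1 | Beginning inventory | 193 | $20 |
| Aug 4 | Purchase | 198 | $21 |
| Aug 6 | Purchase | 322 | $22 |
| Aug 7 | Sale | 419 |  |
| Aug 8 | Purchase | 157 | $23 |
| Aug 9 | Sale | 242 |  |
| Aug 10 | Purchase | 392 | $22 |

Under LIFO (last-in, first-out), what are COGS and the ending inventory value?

Aug 7, 419 sold [LIFO — newest first]: 322 @ $22 + 97 @ $21 = $9,121
Aug 9, 242 sold [LIFO — newest first]: 157 @ $23 + 85 @ $21 = $5,396
Total COGS = $9,121 + $5,396 = $14,517
Ending inventory: 193 @ $20 + 16 @ $21 + 392 @ $22 = $12,820

COGS = $14,517; ending inventory = $12,820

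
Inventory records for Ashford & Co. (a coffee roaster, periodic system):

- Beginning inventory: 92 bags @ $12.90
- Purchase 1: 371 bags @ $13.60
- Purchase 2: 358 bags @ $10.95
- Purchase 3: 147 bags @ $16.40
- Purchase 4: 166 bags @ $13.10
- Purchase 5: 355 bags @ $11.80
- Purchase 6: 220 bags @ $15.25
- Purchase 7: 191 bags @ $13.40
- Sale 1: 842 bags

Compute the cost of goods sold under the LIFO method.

Sale 1 (842) [LIFO — newest first]: 191 @ $13.40 + 220 @ $15.25 + 355 @ $11.80 + 76 @ $13.10 = $11,099.00
Ending inventory: 92 @ $12.90 + 371 @ $13.60 + 358 @ $10.95 + 147 @ $16.40 + 90 @ $13.10 = $13,742.30

COGS = $11,099.00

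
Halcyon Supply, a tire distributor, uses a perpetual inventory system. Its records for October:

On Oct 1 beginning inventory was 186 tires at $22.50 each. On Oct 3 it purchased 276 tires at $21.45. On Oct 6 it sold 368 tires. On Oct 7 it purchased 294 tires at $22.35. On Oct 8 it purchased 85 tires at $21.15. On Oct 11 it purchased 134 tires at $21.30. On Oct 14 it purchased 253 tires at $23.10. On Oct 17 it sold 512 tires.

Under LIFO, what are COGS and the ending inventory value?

Oct 6, 368 sold [LIFO — newest first]: 276 @ $21.45 + 92 @ $22.50 = $7,990.20
Oct 17, 512 sold [LIFO — newest first]: 253 @ $23.10 + 134 @ $21.30 + 85 @ $21.15 + 40 @ $22.35 = $11,390.25
Total COGS = $7,990.20 + $11,390.25 = $19,380.45
Ending inventory: 94 @ $22.50 + 254 @ $22.35 = $7,791.90

COGS = $19,380.45; ending inventory = $7,791.90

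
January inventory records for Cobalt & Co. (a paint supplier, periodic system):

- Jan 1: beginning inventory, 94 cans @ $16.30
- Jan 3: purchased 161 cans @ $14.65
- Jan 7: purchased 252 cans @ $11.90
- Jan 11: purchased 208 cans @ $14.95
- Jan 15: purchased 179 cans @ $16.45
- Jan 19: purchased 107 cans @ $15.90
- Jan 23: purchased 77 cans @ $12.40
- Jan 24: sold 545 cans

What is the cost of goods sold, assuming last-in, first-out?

COGS = $8,321.55

Jan 24, 545 sold [LIFO — newest first]: 77 @ $12.40 + 107 @ $15.90 + 179 @ $16.45 + 182 @ $14.95 = $8,321.55
Ending inventory: 94 @ $16.30 + 161 @ $14.65 + 252 @ $11.90 + 26 @ $14.95 = $7,278.35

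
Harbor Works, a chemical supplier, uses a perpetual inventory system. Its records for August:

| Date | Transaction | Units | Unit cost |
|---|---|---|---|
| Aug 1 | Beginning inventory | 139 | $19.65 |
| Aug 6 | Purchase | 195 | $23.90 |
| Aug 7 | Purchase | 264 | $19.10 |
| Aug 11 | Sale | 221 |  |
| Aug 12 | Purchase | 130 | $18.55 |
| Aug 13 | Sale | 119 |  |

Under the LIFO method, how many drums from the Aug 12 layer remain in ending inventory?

11

Aug 11, 221 sold [LIFO — newest first]: 221 @ $19.10 = $4,221.10
Aug 13, 119 sold [LIFO — newest first]: 119 @ $18.55 = $2,207.45
Total COGS = $4,221.10 + $2,207.45 = $6,428.55
Ending inventory: 139 @ $19.65 + 195 @ $23.90 + 43 @ $19.10 + 11 @ $18.55 = $8,417.20
Check: goods available $14,845.75 = COGS $6,428.55 + ending $8,417.20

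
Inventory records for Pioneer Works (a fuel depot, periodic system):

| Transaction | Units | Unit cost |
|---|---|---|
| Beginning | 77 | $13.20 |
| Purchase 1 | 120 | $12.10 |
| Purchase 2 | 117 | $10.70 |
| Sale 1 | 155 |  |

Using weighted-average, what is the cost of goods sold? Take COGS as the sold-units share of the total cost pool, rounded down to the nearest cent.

COGS = $1,836.45

Sale 1, sell 155: 155/314 × $3,720.30 → $1,836.45
Ending inventory (cost pool remaining) = $1,883.85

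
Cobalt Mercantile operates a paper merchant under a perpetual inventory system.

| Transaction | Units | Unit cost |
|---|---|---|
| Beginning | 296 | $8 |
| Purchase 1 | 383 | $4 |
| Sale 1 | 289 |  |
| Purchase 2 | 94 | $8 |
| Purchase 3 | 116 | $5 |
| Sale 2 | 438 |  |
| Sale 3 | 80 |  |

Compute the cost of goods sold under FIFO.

COGS = $4,822

Sale 1 (289) [FIFO — oldest first]: 289 @ $8 = $2,312
Sale 2 (438) [FIFO — oldest first]: 7 @ $8 + 383 @ $4 + 48 @ $8 = $1,972
Sale 3 (80) [FIFO — oldest first]: 46 @ $8 + 34 @ $5 = $538
Total COGS = $2,312 + $1,972 + $538 = $4,822
Ending inventory: 82 @ $5 = $410
Check: goods available $5,232 = COGS $4,822 + ending $410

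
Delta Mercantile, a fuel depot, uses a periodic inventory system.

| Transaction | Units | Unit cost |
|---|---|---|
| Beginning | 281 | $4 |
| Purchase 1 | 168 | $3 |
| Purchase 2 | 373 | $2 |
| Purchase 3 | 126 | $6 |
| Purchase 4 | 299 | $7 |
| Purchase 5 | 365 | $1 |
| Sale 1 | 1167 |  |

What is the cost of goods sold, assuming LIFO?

COGS = $3,972

Sale 1 (1167) [LIFO — newest first]: 365 @ $1 + 299 @ $7 + 126 @ $6 + 373 @ $2 + 4 @ $3 = $3,972
Ending inventory: 281 @ $4 + 164 @ $3 = $1,616
Check: goods available $5,588 = COGS $3,972 + ending $1,616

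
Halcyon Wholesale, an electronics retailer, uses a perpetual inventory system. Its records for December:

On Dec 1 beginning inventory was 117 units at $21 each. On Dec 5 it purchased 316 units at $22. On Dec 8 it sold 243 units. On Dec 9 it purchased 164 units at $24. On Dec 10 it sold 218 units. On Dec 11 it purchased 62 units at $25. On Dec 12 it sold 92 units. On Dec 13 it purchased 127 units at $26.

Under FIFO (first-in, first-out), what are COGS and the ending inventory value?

COGS = $12,289; ending inventory = $5,908

Dec 8, 243 sold [FIFO — oldest first]: 117 @ $21 + 126 @ $22 = $5,229
Dec 10, 218 sold [FIFO — oldest first]: 190 @ $22 + 28 @ $24 = $4,852
Dec 12, 92 sold [FIFO — oldest first]: 92 @ $24 = $2,208
Total COGS = $5,229 + $4,852 + $2,208 = $12,289
Ending inventory: 44 @ $24 + 62 @ $25 + 127 @ $26 = $5,908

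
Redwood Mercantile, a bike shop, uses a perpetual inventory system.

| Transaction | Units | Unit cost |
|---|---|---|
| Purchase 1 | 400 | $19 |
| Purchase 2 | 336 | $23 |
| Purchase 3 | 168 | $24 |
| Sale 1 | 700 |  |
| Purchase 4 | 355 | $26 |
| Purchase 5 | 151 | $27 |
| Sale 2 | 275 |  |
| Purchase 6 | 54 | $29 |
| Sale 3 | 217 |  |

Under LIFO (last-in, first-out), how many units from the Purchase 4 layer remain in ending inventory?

Sale 1 (700) [LIFO — newest first]: 168 @ $24 + 336 @ $23 + 196 @ $19 = $15,484
Sale 2 (275) [LIFO — newest first]: 151 @ $27 + 124 @ $26 = $7,301
Sale 3 (217) [LIFO — newest first]: 54 @ $29 + 163 @ $26 = $5,804
Total COGS = $15,484 + $7,301 + $5,804 = $28,589
Ending inventory: 204 @ $19 + 68 @ $26 = $5,644
Check: goods available $34,233 = COGS $28,589 + ending $5,644

68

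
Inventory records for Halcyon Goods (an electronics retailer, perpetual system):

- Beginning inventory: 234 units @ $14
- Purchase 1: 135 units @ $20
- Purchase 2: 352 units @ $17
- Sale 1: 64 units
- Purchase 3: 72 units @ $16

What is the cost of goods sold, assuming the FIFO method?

Sale 1 (64) [FIFO — oldest first]: 64 @ $14 = $896
Ending inventory: 170 @ $14 + 135 @ $20 + 352 @ $17 + 72 @ $16 = $12,216
Check: goods available $13,112 = COGS $896 + ending $12,216

COGS = $896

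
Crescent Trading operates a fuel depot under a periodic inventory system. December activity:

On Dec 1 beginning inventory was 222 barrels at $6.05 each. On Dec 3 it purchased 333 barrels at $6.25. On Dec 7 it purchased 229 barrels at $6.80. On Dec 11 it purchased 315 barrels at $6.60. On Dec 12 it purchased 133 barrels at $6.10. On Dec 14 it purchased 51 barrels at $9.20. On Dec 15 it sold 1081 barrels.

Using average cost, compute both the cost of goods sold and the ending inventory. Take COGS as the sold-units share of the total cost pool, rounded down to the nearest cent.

COGS = $7,027.80; ending inventory = $1,313.25

Dec 15, sell 1081: 1081/1283 × $8,341.05 → $7,027.80
Ending inventory (cost pool remaining) = $1,313.25
Check: goods available $8,341.05 = COGS $7,027.80 + ending $1,313.25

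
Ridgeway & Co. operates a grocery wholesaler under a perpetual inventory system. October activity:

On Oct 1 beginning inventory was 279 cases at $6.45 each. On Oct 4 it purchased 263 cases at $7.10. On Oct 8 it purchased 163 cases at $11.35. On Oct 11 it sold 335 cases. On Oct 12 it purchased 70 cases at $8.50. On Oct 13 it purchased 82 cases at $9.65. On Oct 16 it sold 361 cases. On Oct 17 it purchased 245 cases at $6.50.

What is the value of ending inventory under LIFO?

Ending inventory = $2,630.95

Oct 11, 335 sold [LIFO — newest first]: 163 @ $11.35 + 172 @ $7.10 = $3,071.25
Oct 16, 361 sold [LIFO — newest first]: 82 @ $9.65 + 70 @ $8.50 + 91 @ $7.10 + 118 @ $6.45 = $2,793.50
Total COGS = $3,071.25 + $2,793.50 = $5,864.75
Ending inventory: 161 @ $6.45 + 245 @ $6.50 = $2,630.95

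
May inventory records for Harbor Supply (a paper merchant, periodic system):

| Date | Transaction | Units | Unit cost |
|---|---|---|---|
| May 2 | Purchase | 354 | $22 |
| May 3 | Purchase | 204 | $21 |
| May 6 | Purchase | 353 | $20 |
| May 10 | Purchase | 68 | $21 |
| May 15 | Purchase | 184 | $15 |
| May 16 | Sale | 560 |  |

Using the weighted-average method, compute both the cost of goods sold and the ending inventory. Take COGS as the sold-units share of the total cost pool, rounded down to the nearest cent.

May 16, sell 560: 560/1163 × $23,320.00 → $11,228.89
Ending inventory (cost pool remaining) = $12,091.11
Check: goods available $23,320.00 = COGS $11,228.89 + ending $12,091.11

COGS = $11,228.89; ending inventory = $12,091.11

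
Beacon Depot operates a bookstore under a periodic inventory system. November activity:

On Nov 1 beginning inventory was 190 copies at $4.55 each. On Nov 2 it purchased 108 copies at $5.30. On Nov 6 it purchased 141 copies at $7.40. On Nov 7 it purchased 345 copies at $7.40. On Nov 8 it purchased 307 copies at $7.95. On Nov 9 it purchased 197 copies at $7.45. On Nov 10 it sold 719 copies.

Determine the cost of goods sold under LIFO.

Nov 10, 719 sold [LIFO — newest first]: 197 @ $7.45 + 307 @ $7.95 + 215 @ $7.40 = $5,499.30
Ending inventory: 190 @ $4.55 + 108 @ $5.30 + 141 @ $7.40 + 130 @ $7.40 = $3,442.30

COGS = $5,499.30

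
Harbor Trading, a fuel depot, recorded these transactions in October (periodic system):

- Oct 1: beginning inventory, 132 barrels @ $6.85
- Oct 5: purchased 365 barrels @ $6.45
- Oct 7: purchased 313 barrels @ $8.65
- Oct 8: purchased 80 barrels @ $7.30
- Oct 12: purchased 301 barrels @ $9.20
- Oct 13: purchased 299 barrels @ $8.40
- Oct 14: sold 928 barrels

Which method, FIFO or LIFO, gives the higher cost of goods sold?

FIFO COGS: 132 @ $6.85 + 365 @ $6.45 + 313 @ $8.65 + 80 @ $7.30 + 38 @ $9.20 = $6,899.50
LIFO COGS: 299 @ $8.40 + 301 @ $9.20 + 80 @ $7.30 + 248 @ $8.65 = $8,010.00

LIFO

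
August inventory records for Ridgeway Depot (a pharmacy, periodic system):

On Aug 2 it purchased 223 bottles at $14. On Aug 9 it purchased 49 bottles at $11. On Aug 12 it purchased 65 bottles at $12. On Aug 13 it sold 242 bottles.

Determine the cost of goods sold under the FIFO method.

COGS = $3,331

Aug 13, 242 sold [FIFO — oldest first]: 223 @ $14 + 19 @ $11 = $3,331
Ending inventory: 30 @ $11 + 65 @ $12 = $1,110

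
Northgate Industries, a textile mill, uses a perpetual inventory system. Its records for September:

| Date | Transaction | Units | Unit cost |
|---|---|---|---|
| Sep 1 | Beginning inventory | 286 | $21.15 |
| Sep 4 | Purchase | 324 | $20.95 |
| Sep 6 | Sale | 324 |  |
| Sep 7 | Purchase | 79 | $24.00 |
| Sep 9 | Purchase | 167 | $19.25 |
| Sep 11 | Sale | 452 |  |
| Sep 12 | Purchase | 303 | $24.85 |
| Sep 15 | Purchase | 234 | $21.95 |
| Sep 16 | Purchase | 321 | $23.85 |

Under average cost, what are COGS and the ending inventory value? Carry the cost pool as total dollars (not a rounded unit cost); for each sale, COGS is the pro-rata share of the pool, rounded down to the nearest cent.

After Sep 1: 286 on hand, pool $6,048.90 (≈ $21.1500 each)
After Sep 4: 610 on hand, pool $12,836.70 (≈ $21.0438 each)
Sep 6, sell 324: 324/610 × $12,836.70 → $6,818.18
After Sep 7: 365 on hand, pool $7,914.52 (≈ $21.6836 each)
After Sep 9: 532 on hand, pool $11,129.27 (≈ $20.9197 each)
Sep 11, sell 452: 452/532 × $11,129.27 → $9,455.69
After Sep 12: 383 on hand, pool $9,203.13 (≈ $24.0291 each)
After Sep 15: 617 on hand, pool $14,339.43 (≈ $23.2406 each)
After Sep 16: 938 on hand, pool $21,995.28 (≈ $23.4491 each)
Total COGS = $6,818.18 + $9,455.69 = $16,273.87
Ending inventory (cost pool remaining) = $21,995.28

COGS = $16,273.87; ending inventory = $21,995.28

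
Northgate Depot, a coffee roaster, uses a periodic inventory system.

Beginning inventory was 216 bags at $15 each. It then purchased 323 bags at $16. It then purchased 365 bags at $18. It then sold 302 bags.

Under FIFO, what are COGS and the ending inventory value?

COGS = $4,616; ending inventory = $10,362

Sale 1 (302) [FIFO — oldest first]: 216 @ $15 + 86 @ $16 = $4,616
Ending inventory: 237 @ $16 + 365 @ $18 = $10,362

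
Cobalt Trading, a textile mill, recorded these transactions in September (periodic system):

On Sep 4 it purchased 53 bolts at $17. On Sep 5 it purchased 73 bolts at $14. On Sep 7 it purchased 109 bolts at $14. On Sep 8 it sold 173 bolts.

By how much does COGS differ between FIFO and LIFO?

$159

FIFO COGS: 53 @ $17 + 73 @ $14 + 47 @ $14 = $2,581
LIFO COGS: 109 @ $14 + 64 @ $14 = $2,422
Difference = |$2,581 − $2,422| = $159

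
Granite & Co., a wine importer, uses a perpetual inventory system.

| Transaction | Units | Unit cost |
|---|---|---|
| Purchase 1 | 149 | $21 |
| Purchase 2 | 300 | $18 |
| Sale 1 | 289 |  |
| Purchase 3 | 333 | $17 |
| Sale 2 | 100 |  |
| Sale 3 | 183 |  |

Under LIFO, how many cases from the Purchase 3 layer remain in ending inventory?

50

Sale 1 (289) [LIFO — newest first]: 289 @ $18 = $5,202
Sale 2 (100) [LIFO — newest first]: 100 @ $17 = $1,700
Sale 3 (183) [LIFO — newest first]: 183 @ $17 = $3,111
Total COGS = $5,202 + $1,700 + $3,111 = $10,013
Ending inventory: 149 @ $21 + 11 @ $18 + 50 @ $17 = $4,177
Check: goods available $14,190 = COGS $10,013 + ending $4,177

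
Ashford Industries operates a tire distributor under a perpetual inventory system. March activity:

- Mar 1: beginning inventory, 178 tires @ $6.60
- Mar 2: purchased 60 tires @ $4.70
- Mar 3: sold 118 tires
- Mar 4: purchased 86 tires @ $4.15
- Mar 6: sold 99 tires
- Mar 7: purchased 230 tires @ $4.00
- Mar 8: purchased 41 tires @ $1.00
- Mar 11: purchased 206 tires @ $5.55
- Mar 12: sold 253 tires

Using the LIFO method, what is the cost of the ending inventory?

Mar 3, 118 sold [LIFO — newest first]: 60 @ $4.70 + 58 @ $6.60 = $664.80
Mar 6, 99 sold [LIFO — newest first]: 86 @ $4.15 + 13 @ $6.60 = $442.70
Mar 12, 253 sold [LIFO — newest first]: 206 @ $5.55 + 41 @ $1.00 + 6 @ $4.00 = $1,208.30
Total COGS = $664.80 + $442.70 + $1,208.30 = $2,315.80
Ending inventory: 107 @ $6.60 + 224 @ $4.00 = $1,602.20
Check: goods available $3,918.00 = COGS $2,315.80 + ending $1,602.20

Ending inventory = $1,602.20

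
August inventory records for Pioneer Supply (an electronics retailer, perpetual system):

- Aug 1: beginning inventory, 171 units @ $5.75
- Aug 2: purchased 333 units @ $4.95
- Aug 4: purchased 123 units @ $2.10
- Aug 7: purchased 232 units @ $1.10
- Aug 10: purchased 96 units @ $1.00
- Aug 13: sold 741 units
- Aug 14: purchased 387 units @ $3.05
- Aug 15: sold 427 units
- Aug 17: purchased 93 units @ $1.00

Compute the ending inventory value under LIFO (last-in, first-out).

Aug 13, 741 sold [LIFO — newest first]: 96 @ $1.00 + 232 @ $1.10 + 123 @ $2.10 + 290 @ $4.95 = $2,045.00
Aug 15, 427 sold [LIFO — newest first]: 387 @ $3.05 + 40 @ $4.95 = $1,378.35
Total COGS = $2,045.00 + $1,378.35 = $3,423.35
Ending inventory: 171 @ $5.75 + 3 @ $4.95 + 93 @ $1.00 = $1,091.10

Ending inventory = $1,091.10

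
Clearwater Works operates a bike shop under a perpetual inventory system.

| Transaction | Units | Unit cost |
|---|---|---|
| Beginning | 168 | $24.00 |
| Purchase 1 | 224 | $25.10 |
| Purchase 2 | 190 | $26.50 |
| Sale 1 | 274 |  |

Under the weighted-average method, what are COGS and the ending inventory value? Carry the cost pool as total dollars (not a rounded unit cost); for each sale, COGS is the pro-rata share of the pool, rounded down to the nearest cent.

COGS = $6,915.62; ending inventory = $7,773.78

After Beginning: 168 on hand, pool $4,032.00 (≈ $24.0000 each)
After Purchase 1: 392 on hand, pool $9,654.40 (≈ $24.6286 each)
After Purchase 2: 582 on hand, pool $14,689.40 (≈ $25.2395 each)
Sale 1, sell 274: 274/582 × $14,689.40 → $6,915.62
Ending inventory (cost pool remaining) = $7,773.78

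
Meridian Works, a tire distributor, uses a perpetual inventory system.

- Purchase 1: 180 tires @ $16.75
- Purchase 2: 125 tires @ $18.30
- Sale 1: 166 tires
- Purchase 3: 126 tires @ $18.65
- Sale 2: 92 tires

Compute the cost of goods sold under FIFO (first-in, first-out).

COGS = $4,442.40

Sale 1 (166) [FIFO — oldest first]: 166 @ $16.75 = $2,780.50
Sale 2 (92) [FIFO — oldest first]: 14 @ $16.75 + 78 @ $18.30 = $1,661.90
Total COGS = $2,780.50 + $1,661.90 = $4,442.40
Ending inventory: 47 @ $18.30 + 126 @ $18.65 = $3,210.00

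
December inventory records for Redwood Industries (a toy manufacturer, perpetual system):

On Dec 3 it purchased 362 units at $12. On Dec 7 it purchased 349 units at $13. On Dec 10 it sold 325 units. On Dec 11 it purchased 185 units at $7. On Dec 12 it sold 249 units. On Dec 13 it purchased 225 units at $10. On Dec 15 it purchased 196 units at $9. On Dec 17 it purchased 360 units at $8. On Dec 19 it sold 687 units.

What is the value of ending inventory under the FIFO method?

Ending inventory = $3,384

Dec 10, 325 sold [FIFO — oldest first]: 325 @ $12 = $3,900
Dec 12, 249 sold [FIFO — oldest first]: 37 @ $12 + 212 @ $13 = $3,200
Dec 19, 687 sold [FIFO — oldest first]: 137 @ $13 + 185 @ $7 + 225 @ $10 + 140 @ $9 = $6,586
Total COGS = $3,900 + $3,200 + $6,586 = $13,686
Ending inventory: 56 @ $9 + 360 @ $8 = $3,384
Check: goods available $17,070 = COGS $13,686 + ending $3,384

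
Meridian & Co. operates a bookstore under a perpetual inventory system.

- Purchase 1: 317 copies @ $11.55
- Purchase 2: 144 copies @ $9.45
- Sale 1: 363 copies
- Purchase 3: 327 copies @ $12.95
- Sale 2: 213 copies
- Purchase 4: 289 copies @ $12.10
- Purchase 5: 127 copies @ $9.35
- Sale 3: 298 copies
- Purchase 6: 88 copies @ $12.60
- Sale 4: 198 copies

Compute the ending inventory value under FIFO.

Sale 1 (363) [FIFO — oldest first]: 317 @ $11.55 + 46 @ $9.45 = $4,096.05
Sale 2 (213) [FIFO — oldest first]: 98 @ $9.45 + 115 @ $12.95 = $2,415.35
Sale 3 (298) [FIFO — oldest first]: 212 @ $12.95 + 86 @ $12.10 = $3,786.00
Sale 4 (198) [FIFO — oldest first]: 198 @ $12.10 = $2,395.80
Total COGS = $4,096.05 + $2,415.35 + $3,786.00 + $2,395.80 = $12,693.20
Ending inventory: 5 @ $12.10 + 127 @ $9.35 + 88 @ $12.60 = $2,356.75
Check: goods available $15,049.95 = COGS $12,693.20 + ending $2,356.75

Ending inventory = $2,356.75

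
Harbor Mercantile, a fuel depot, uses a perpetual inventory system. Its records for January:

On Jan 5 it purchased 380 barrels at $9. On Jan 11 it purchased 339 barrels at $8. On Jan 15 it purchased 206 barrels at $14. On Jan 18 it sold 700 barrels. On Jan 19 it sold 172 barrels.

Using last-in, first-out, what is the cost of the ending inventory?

Ending inventory = $477

Jan 18, 700 sold [LIFO — newest first]: 206 @ $14 + 339 @ $8 + 155 @ $9 = $6,991
Jan 19, 172 sold [LIFO — newest first]: 172 @ $9 = $1,548
Total COGS = $6,991 + $1,548 = $8,539
Ending inventory: 53 @ $9 = $477
Check: goods available $9,016 = COGS $8,539 + ending $477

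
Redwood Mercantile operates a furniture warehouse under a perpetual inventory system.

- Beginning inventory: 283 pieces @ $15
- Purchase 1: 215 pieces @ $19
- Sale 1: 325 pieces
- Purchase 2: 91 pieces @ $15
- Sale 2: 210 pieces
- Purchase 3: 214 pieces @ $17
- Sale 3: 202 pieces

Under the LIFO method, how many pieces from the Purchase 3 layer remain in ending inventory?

Sale 1 (325) [LIFO — newest first]: 215 @ $19 + 110 @ $15 = $5,735
Sale 2 (210) [LIFO — newest first]: 91 @ $15 + 119 @ $15 = $3,150
Sale 3 (202) [LIFO — newest first]: 202 @ $17 = $3,434
Total COGS = $5,735 + $3,150 + $3,434 = $12,319
Ending inventory: 54 @ $15 + 12 @ $17 = $1,014
Check: goods available $13,333 = COGS $12,319 + ending $1,014

12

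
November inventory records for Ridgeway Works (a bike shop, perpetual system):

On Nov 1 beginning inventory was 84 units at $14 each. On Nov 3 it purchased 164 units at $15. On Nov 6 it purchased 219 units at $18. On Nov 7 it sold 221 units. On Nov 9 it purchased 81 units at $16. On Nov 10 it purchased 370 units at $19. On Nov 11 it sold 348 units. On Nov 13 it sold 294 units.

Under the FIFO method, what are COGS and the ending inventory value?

COGS = $14,859; ending inventory = $1,045

Nov 7, 221 sold [FIFO — oldest first]: 84 @ $14 + 137 @ $15 = $3,231
Nov 11, 348 sold [FIFO — oldest first]: 27 @ $15 + 219 @ $18 + 81 @ $16 + 21 @ $19 = $6,042
Nov 13, 294 sold [FIFO — oldest first]: 294 @ $19 = $5,586
Total COGS = $3,231 + $6,042 + $5,586 = $14,859
Ending inventory: 55 @ $19 = $1,045
Check: goods available $15,904 = COGS $14,859 + ending $1,045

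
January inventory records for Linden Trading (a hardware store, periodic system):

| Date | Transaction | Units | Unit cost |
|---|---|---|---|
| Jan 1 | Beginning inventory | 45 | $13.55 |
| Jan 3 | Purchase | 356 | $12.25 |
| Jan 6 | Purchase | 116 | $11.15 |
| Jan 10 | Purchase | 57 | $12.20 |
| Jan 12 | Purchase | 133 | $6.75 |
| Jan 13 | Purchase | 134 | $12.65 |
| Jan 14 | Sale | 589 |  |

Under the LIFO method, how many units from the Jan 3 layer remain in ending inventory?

Jan 14, 589 sold [LIFO — newest first]: 134 @ $12.65 + 133 @ $6.75 + 57 @ $12.20 + 116 @ $11.15 + 149 @ $12.25 = $6,406.90
Ending inventory: 45 @ $13.55 + 207 @ $12.25 = $3,145.50

207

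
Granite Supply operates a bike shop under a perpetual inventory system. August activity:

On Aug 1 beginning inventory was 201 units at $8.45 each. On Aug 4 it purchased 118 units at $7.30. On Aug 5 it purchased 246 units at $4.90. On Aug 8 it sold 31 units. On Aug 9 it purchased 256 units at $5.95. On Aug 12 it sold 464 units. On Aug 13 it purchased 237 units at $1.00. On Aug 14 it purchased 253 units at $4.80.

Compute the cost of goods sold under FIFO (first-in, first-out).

Aug 8, 31 sold [FIFO — oldest first]: 31 @ $8.45 = $261.95
Aug 12, 464 sold [FIFO — oldest first]: 170 @ $8.45 + 118 @ $7.30 + 176 @ $4.90 = $3,160.30
Total COGS = $261.95 + $3,160.30 = $3,422.25
Ending inventory: 70 @ $4.90 + 256 @ $5.95 + 237 @ $1.00 + 253 @ $4.80 = $3,317.60

COGS = $3,422.25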